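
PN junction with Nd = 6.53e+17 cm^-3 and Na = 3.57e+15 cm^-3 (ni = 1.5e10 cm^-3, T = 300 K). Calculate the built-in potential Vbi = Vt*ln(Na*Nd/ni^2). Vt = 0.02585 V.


Step 1: Compute Na*Nd/ni^2 = 3.57e+15 * 6.53e+17 / (1.5e10)^2 = 1.0361e+13
Step 2: ln(1.0361e+13) = 29.9691
Step 3: Vbi = 0.02585 * 29.9691 = 0.775 V

0.775


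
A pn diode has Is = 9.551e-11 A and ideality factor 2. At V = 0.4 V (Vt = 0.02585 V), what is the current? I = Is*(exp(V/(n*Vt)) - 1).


Step 1: V/(n*Vt) = 0.4/(2*0.02585) = 7.7369
Step 2: exp(7.7369) = 2.2914e+03
Step 3: I = 9.551e-11 * (2.2914e+03 - 1) = 2.19e-07 A

2.19e-07


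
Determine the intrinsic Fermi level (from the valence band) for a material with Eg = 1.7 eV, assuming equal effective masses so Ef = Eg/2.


Step 1: For an intrinsic semiconductor, the Fermi level sits at midgap.
Step 2: Ef = Eg / 2 = 1.7 / 2 = 0.85 eV

0.85


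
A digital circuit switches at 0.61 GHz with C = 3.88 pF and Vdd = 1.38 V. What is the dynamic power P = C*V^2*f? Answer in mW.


Step 1: V^2 = 1.38^2 = 1.9044 V^2
Step 2: P = C*V^2*f = 3.88e-12 F * 1.9044 * 0.61e9 Hz
Step 3: P = 4.50733392e-03 W
Step 4: P = 4.507 mW

4.507


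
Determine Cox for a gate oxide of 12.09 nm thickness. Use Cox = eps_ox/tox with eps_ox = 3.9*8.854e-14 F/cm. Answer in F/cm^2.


Step 1: eps_ox = 3.9 * 8.854e-14 = 3.45306e-13 F/cm
Step 2: tox in cm = 12.09 nm * 1e-7 = 1.2090e-06 cm
Step 3: Cox = 3.45306e-13 / 1.2090e-06 = 2.86e-07 F/cm^2

2.86e-07


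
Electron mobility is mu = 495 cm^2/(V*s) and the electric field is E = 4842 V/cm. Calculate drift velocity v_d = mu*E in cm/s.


Step 1: v_d = mu * E
Step 2: v_d = 495 * 4842 = 2396790
Step 3: v_d = 2.40e+06 cm/s

2.40e+06


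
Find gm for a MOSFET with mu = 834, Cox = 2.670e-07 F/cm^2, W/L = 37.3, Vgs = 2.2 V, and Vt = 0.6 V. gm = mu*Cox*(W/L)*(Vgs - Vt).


Step 1: Vov = Vgs - Vt = 2.2 - 0.6 = 1.6 V
Step 2: gm = mu * Cox * (W/L) * Vov
Step 3: gm = 834 * 2.670e-07 * 37.3 * 1.6 = 1.33e-02 S

1.33e-02


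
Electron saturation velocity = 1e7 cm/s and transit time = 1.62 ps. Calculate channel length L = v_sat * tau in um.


Step 1: tau in seconds = 1.62 ps * 1e-12 = 1.6200e-12 s
Step 2: L = v_sat * tau = 1e7 * 1.6200e-12 = 1.6200e-05 cm
Step 3: L in um = 1.6200e-05 * 1e4 = 0.162 um

0.162


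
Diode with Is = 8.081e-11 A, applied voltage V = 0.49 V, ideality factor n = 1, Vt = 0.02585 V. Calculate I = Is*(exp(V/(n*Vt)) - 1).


Step 1: V/(n*Vt) = 0.49/(1*0.02585) = 18.9555
Step 2: exp(18.9555) = 1.7071e+08
Step 3: I = 8.081e-11 * (1.7071e+08 - 1) = 1.38e-02 A

1.38e-02


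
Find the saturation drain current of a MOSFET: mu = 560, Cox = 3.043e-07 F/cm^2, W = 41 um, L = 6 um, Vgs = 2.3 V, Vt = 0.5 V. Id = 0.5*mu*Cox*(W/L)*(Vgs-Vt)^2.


Step 1: Overdrive voltage Vov = Vgs - Vt = 2.3 - 0.5 = 1.8 V
Step 2: W/L = 41/6 = 6.83333
Step 3: Id = 0.5 * 560 * 3.043e-07 * 6.83333 * 1.8^2
Step 4: Id = 1.89e-03 A

1.89e-03


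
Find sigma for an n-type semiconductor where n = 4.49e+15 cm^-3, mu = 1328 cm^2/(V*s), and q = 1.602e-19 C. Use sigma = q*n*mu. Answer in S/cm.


Step 1: sigma = q * n * mu
Step 2: sigma = 1.602e-19 * 4.49e+15 * 1328
Step 3: sigma = 9.552e-01 S/cm

9.552e-01


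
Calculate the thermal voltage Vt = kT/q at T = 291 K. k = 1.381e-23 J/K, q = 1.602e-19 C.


Step 1: kT = 1.381e-23 * 291 = 4.01871e-21 J
Step 2: Vt = kT/q = 4.01871e-21 / 1.602e-19
Step 3: Vt = 0.02509 V

0.02509


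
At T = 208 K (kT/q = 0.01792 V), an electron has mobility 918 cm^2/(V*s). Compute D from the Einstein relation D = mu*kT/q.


Step 1: D = mu * (kT/q)
Step 2: D = 918 * 0.01792
Step 3: D = 16.45 cm^2/s

16.45


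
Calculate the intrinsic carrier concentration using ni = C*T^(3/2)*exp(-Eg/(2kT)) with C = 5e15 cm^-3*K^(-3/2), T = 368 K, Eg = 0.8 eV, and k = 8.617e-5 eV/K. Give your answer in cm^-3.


Step 1: Compute kT = 8.617e-5 * 368 = 0.03171056 eV
Step 2: Exponent = -Eg/(2kT) = -0.8/(2*0.03171056) = -12.61409
Step 3: T^(3/2) = 368^1.5 = 7059.46
Step 4: ni = 5e15 * 7059.46 * exp(-12.61409) = 1.17e+14 cm^-3

1.17e+14


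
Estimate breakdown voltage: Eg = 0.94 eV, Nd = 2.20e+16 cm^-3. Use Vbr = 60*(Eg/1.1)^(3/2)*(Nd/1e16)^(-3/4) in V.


Step 1: Eg/1.1 = 0.94/1.1 = 0.854545
Step 2: (Eg/1.1)^1.5 = 0.854545^1.5 = 0.789955
Step 3: (Nd/1e16)^(-0.75) = (2.2)^(-0.75) = 0.553583
Step 4: Vbr = 60 * 0.789955 * 0.553583 = 26.2 V

26.2


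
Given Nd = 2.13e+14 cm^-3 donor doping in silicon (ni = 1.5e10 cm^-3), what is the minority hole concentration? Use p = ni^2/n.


Step 1: Since Nd >> ni, n ≈ Nd = 2.13e+14 cm^-3
Step 2: p = ni^2 / n = (1.5e10)^2 / 2.13e+14
Step 3: p = 2.25e20 / 2.13e+14 = 1.06e+06 cm^-3

1.06e+06


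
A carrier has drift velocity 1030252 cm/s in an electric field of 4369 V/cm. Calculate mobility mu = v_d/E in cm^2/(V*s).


Step 1: mu = v_d / E
Step 2: mu = 1030252 / 4369
Step 3: mu = 235.81 cm^2/(V*s)

235.81


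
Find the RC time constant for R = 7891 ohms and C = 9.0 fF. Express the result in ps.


Step 1: tau = R * C
Step 2: tau = 7891 * 9.0 fF = 7891 * 9.0e-15 F
Step 3: tau = 7.1019e-11 s = 71.019 ps

71.019


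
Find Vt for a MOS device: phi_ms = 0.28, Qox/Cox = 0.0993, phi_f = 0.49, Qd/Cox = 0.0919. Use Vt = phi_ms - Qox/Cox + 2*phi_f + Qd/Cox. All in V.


Step 1: Vt = phi_ms - Qox/Cox + 2*phi_f + Qd/Cox
Step 2: Vt = 0.28 - 0.0993 + 2*0.49 + 0.0919
Step 3: Vt = 0.28 - 0.0993 + 0.98 + 0.0919
Step 4: Vt = 1.2526 V

1.2526


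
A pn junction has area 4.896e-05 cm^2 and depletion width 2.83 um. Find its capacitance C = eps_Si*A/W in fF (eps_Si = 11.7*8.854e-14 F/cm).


Step 1: eps_Si = 11.7 * 8.854e-14 = 1.035918e-12 F/cm
Step 2: W in cm = 2.83 * 1e-4 = 2.83e-04 cm
Step 3: C = 1.035918e-12 * 4.896e-05 / 2.83e-04 = 1.792175e-13 F
Step 4: C = 179.22 fF

179.22


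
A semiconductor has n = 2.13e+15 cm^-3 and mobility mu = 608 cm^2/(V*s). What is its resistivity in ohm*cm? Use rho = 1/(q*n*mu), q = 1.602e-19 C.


Step 1: sigma = q * n * mu = 1.602e-19 * 2.13e+15 * 608 = 2.07465e-01 S/cm
Step 2: rho = 1 / sigma = 1 / 2.07465e-01 = 4.82 ohm*cm

4.82


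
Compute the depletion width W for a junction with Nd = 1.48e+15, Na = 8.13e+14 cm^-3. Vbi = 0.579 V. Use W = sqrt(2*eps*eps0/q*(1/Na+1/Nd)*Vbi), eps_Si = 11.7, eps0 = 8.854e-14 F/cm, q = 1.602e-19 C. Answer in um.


Step 1: 1/Na + 1/Nd = 1/8.13e+14 + 1/1.48e+15 = 1.90569e-15
Step 2: 2*eps*eps0/q = 2*11.7*8.854e-14/1.602e-19 = 1.293281e+07
Step 3: W^2 = 1.293281e+07 * 1.90569e-15 * 0.579 = 1.42700e-08
Step 4: W = sqrt(1.42700e-08) = 1.195e-04 cm = 1.195 um

1.195


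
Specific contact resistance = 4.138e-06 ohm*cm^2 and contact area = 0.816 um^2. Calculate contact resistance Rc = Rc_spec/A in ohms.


Step 1: Convert area to cm^2: 0.816 um^2 = 8.1600e-09 cm^2
Step 2: Rc = Rc_spec / A = 4.138e-06 / 8.1600e-09
Step 3: Rc = 5.07e+02 ohms

5.07e+02


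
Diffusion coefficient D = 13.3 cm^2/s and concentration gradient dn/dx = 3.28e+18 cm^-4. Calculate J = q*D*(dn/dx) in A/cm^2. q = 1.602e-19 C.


Step 1: J = q * D * (dn/dx)
Step 2: J = 1.602e-19 * 13.3 * 3.28e+18
Step 3: J = 6.99e+00 A/cm^2

6.99e+00


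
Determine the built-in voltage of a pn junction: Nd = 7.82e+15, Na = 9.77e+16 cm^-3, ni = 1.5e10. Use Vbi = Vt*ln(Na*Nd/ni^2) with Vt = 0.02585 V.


Step 1: Compute Na*Nd/ni^2 = 9.77e+16 * 7.82e+15 / (1.5e10)^2 = 3.3956e+12
Step 2: ln(3.3956e+12) = 28.8535
Step 3: Vbi = 0.02585 * 28.8535 = 0.746 V

0.746


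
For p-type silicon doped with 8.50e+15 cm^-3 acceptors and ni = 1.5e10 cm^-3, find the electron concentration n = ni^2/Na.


Step 1: Majority hole concentration p ≈ Na = 8.50e+15 cm^-3
Step 2: n = ni^2 / Na = (1.5e10)^2 / 8.50e+15
Step 3: n = 2.65e+04 cm^-3

2.65e+04


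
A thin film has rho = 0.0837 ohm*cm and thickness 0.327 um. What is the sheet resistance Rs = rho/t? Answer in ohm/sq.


Step 1: Convert thickness to cm: t = 0.327 um = 3.2700e-05 cm
Step 2: Rs = rho / t = 0.0837 / 3.2700e-05
Step 3: Rs = 2559.6 ohm/sq

2559.6


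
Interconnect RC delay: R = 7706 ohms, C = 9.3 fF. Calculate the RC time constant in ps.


Step 1: tau = R * C
Step 2: tau = 7706 * 9.3 fF = 7706 * 9.3e-15 F
Step 3: tau = 7.16658e-11 s = 71.6658 ps

71.6658


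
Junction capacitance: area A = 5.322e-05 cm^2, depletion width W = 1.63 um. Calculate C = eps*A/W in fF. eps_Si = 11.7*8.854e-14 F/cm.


Step 1: eps_Si = 11.7 * 8.854e-14 = 1.035918e-12 F/cm
Step 2: W in cm = 1.63 * 1e-4 = 1.63e-04 cm
Step 3: C = 1.035918e-12 * 5.322e-05 / 1.63e-04 = 3.382304e-13 F
Step 4: C = 338.23 fF

338.23


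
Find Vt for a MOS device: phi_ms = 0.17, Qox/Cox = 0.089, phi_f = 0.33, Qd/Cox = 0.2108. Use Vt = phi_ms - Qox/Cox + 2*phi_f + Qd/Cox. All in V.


Step 1: Vt = phi_ms - Qox/Cox + 2*phi_f + Qd/Cox
Step 2: Vt = 0.17 - 0.089 + 2*0.33 + 0.2108
Step 3: Vt = 0.17 - 0.089 + 0.66 + 0.2108
Step 4: Vt = 0.9518 V

0.9518


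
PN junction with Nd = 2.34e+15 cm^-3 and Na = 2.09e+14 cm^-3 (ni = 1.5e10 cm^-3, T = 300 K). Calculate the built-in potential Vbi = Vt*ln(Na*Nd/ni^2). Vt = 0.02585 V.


Step 1: Compute Na*Nd/ni^2 = 2.09e+14 * 2.34e+15 / (1.5e10)^2 = 2.1736e+09
Step 2: ln(2.1736e+09) = 21.4997
Step 3: Vbi = 0.02585 * 21.4997 = 0.556 V

0.556


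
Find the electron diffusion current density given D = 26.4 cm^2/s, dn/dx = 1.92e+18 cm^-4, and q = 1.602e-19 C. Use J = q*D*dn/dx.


Step 1: J = q * D * (dn/dx)
Step 2: J = 1.602e-19 * 26.4 * 1.92e+18
Step 3: J = 8.12e+00 A/cm^2

8.12e+00


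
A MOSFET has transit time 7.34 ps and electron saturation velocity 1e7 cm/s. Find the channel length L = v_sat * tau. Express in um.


Step 1: tau in seconds = 7.34 ps * 1e-12 = 7.3400e-12 s
Step 2: L = v_sat * tau = 1e7 * 7.3400e-12 = 7.3400e-05 cm
Step 3: L in um = 7.3400e-05 * 1e4 = 0.734 um

0.734


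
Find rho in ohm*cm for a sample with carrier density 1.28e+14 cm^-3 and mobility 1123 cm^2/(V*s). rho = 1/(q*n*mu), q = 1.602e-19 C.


Step 1: sigma = q * n * mu = 1.602e-19 * 1.28e+14 * 1123 = 2.30278e-02 S/cm
Step 2: rho = 1 / sigma = 1 / 2.30278e-02 = 43.43 ohm*cm

43.43


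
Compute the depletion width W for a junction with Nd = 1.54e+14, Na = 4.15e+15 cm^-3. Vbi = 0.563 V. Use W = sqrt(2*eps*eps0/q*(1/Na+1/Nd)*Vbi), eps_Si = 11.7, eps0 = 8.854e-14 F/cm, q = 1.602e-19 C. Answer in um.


Step 1: 1/Na + 1/Nd = 1/4.15e+15 + 1/1.54e+14 = 6.73447e-15
Step 2: 2*eps*eps0/q = 2*11.7*8.854e-14/1.602e-19 = 1.293281e+07
Step 3: W^2 = 1.293281e+07 * 6.73447e-15 * 0.563 = 4.90348e-08
Step 4: W = sqrt(4.90348e-08) = 2.214e-04 cm = 2.214 um

2.214


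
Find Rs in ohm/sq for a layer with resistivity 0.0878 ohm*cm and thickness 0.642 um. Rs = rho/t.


Step 1: Convert thickness to cm: t = 0.642 um = 6.4200e-05 cm
Step 2: Rs = rho / t = 0.0878 / 6.4200e-05
Step 3: Rs = 1367.6 ohm/sq

1367.6


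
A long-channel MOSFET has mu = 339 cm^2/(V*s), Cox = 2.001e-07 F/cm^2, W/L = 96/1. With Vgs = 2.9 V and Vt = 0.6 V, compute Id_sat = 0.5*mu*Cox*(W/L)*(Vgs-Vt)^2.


Step 1: Overdrive voltage Vov = Vgs - Vt = 2.9 - 0.6 = 2.3 V
Step 2: W/L = 96/1 = 96
Step 3: Id = 0.5 * 339 * 2.001e-07 * 96 * 2.3^2
Step 4: Id = 1.72e-02 A

1.72e-02


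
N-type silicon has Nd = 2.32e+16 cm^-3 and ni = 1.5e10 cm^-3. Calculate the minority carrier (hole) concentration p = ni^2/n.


Step 1: Since Nd >> ni, n ≈ Nd = 2.32e+16 cm^-3
Step 2: p = ni^2 / n = (1.5e10)^2 / 2.32e+16
Step 3: p = 2.25e20 / 2.32e+16 = 9.70e+03 cm^-3

9.70e+03


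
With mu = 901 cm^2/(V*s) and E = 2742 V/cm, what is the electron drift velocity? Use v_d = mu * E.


Step 1: v_d = mu * E
Step 2: v_d = 901 * 2742 = 2470542
Step 3: v_d = 2.47e+06 cm/s

2.47e+06


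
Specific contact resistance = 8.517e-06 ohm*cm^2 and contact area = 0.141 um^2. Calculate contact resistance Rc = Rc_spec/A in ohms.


Step 1: Convert area to cm^2: 0.141 um^2 = 1.4100e-09 cm^2
Step 2: Rc = Rc_spec / A = 8.517e-06 / 1.4100e-09
Step 3: Rc = 6.04e+03 ohms

6.04e+03


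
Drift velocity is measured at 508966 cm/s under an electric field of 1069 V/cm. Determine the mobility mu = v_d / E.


Step 1: mu = v_d / E
Step 2: mu = 508966 / 1069
Step 3: mu = 476.11 cm^2/(V*s)

476.11


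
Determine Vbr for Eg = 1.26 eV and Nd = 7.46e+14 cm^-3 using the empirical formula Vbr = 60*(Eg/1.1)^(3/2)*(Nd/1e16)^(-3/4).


Step 1: Eg/1.1 = 1.26/1.1 = 1.145455
Step 2: (Eg/1.1)^1.5 = 1.145455^1.5 = 1.225934
Step 3: (Nd/1e16)^(-0.75) = (0.0746)^(-0.75) = 7.005609
Step 4: Vbr = 60 * 1.225934 * 7.005609 = 515.3 V

515.3


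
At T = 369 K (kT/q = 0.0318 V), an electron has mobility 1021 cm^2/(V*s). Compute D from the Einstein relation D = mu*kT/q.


Step 1: D = mu * (kT/q)
Step 2: D = 1021 * 0.0318
Step 3: D = 32.47 cm^2/s

32.47


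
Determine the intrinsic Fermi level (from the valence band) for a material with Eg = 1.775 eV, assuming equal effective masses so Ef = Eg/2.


Step 1: For an intrinsic semiconductor, the Fermi level sits at midgap.
Step 2: Ef = Eg / 2 = 1.775 / 2 = 0.8875 eV

0.8875


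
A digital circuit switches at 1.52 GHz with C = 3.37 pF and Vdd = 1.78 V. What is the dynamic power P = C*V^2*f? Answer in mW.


Step 1: V^2 = 1.78^2 = 3.1684 V^2
Step 2: P = C*V^2*f = 3.37e-12 F * 3.1684 * 1.52e9 Hz
Step 3: P = 1.622981216e-02 W
Step 4: P = 16.23 mW

16.23


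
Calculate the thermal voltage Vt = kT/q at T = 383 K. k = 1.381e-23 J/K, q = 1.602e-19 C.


Step 1: kT = 1.381e-23 * 383 = 5.28923e-21 J
Step 2: Vt = kT/q = 5.28923e-21 / 1.602e-19
Step 3: Vt = 0.03302 V

0.03302


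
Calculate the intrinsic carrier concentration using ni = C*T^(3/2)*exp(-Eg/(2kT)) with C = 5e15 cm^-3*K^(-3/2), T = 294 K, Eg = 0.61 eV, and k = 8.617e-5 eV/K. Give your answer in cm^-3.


Step 1: Compute kT = 8.617e-5 * 294 = 0.02533398 eV
Step 2: Exponent = -Eg/(2kT) = -0.61/(2*0.02533398) = -12.03917
Step 3: T^(3/2) = 294^1.5 = 5041.05
Step 4: ni = 5e15 * 5041.05 * exp(-12.03917) = 1.49e+14 cm^-3

1.49e+14


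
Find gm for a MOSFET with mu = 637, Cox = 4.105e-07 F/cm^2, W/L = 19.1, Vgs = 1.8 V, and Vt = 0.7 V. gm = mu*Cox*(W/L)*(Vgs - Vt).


Step 1: Vov = Vgs - Vt = 1.8 - 0.7 = 1.1 V
Step 2: gm = mu * Cox * (W/L) * Vov
Step 3: gm = 637 * 4.105e-07 * 19.1 * 1.1 = 5.49e-03 S

5.49e-03


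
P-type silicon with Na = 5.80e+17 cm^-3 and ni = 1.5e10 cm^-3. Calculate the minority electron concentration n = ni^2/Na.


Step 1: Majority hole concentration p ≈ Na = 5.80e+17 cm^-3
Step 2: n = ni^2 / Na = (1.5e10)^2 / 5.80e+17
Step 3: n = 3.88e+02 cm^-3

3.88e+02


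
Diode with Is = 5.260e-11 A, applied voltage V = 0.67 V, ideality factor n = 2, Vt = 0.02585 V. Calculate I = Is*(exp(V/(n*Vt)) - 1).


Step 1: V/(n*Vt) = 0.67/(2*0.02585) = 12.9594
Step 2: exp(12.9594) = 4.2481e+05
Step 3: I = 5.260e-11 * (4.2481e+05 - 1) = 2.23e-05 A

2.23e-05


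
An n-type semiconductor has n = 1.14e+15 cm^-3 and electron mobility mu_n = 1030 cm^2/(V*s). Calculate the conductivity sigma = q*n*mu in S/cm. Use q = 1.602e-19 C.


Step 1: sigma = q * n * mu
Step 2: sigma = 1.602e-19 * 1.14e+15 * 1030
Step 3: sigma = 1.881e-01 S/cm

1.881e-01


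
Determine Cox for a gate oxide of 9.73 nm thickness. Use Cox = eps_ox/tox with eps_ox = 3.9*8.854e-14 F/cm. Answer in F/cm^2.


Step 1: eps_ox = 3.9 * 8.854e-14 = 3.45306e-13 F/cm
Step 2: tox in cm = 9.73 nm * 1e-7 = 9.7300e-07 cm
Step 3: Cox = 3.45306e-13 / 9.7300e-07 = 3.55e-07 F/cm^2

3.55e-07


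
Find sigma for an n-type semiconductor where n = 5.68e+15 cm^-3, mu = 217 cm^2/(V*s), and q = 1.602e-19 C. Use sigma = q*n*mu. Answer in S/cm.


Step 1: sigma = q * n * mu
Step 2: sigma = 1.602e-19 * 5.68e+15 * 217
Step 3: sigma = 1.975e-01 S/cm

1.975e-01


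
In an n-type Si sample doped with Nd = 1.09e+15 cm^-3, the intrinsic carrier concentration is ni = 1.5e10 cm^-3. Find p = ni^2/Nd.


Step 1: Since Nd >> ni, n ≈ Nd = 1.09e+15 cm^-3
Step 2: p = ni^2 / n = (1.5e10)^2 / 1.09e+15
Step 3: p = 2.25e20 / 1.09e+15 = 2.06e+05 cm^-3

2.06e+05


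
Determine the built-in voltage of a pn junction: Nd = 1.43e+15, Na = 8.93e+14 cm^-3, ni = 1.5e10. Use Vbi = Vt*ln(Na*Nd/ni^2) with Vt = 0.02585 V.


Step 1: Compute Na*Nd/ni^2 = 8.93e+14 * 1.43e+15 / (1.5e10)^2 = 5.6755e+09
Step 2: ln(5.6755e+09) = 22.4594
Step 3: Vbi = 0.02585 * 22.4594 = 0.581 V

0.581


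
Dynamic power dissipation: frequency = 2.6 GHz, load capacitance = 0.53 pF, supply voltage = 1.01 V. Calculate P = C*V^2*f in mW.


Step 1: V^2 = 1.01^2 = 1.0201 V^2
Step 2: P = C*V^2*f = 0.53e-12 F * 1.0201 * 2.6e9 Hz
Step 3: P = 1.4056978e-03 W
Step 4: P = 1.406 mW

1.406


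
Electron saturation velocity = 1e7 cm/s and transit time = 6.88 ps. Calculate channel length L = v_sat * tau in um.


Step 1: tau in seconds = 6.88 ps * 1e-12 = 6.8800e-12 s
Step 2: L = v_sat * tau = 1e7 * 6.8800e-12 = 6.8800e-05 cm
Step 3: L in um = 6.8800e-05 * 1e4 = 0.688 um

0.688


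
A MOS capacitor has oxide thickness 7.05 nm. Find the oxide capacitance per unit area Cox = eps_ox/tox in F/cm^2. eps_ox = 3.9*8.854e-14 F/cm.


Step 1: eps_ox = 3.9 * 8.854e-14 = 3.45306e-13 F/cm
Step 2: tox in cm = 7.05 nm * 1e-7 = 7.0500e-07 cm
Step 3: Cox = 3.45306e-13 / 7.0500e-07 = 4.90e-07 F/cm^2

4.90e-07


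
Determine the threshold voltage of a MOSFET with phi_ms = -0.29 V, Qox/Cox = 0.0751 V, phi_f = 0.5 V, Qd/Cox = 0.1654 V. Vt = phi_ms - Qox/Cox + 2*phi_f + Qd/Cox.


Step 1: Vt = phi_ms - Qox/Cox + 2*phi_f + Qd/Cox
Step 2: Vt = -0.29 - 0.0751 + 2*0.5 + 0.1654
Step 3: Vt = -0.29 - 0.0751 + 1.0 + 0.1654
Step 4: Vt = 0.8003 V

0.8003


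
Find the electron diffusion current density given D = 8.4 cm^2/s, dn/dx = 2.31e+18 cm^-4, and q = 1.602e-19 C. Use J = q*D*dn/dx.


Step 1: J = q * D * (dn/dx)
Step 2: J = 1.602e-19 * 8.4 * 2.31e+18
Step 3: J = 3.11e+00 A/cm^2

3.11e+00


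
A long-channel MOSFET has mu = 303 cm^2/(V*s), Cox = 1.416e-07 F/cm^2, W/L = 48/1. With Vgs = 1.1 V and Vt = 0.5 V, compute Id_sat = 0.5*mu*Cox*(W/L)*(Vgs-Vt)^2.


Step 1: Overdrive voltage Vov = Vgs - Vt = 1.1 - 0.5 = 0.6 V
Step 2: W/L = 48/1 = 48
Step 3: Id = 0.5 * 303 * 1.416e-07 * 48 * 0.6^2
Step 4: Id = 3.71e-04 A

3.71e-04


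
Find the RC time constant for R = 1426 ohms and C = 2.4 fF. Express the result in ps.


Step 1: tau = R * C
Step 2: tau = 1426 * 2.4 fF = 1426 * 2.4e-15 F
Step 3: tau = 3.4224e-12 s = 3.4224 ps

3.4224


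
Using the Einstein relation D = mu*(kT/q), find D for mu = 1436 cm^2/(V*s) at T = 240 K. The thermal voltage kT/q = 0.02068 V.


Step 1: D = mu * (kT/q)
Step 2: D = 1436 * 0.02068
Step 3: D = 29.7 cm^2/s

29.7


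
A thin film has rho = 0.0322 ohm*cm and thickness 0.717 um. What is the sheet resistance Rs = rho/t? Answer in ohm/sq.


Step 1: Convert thickness to cm: t = 0.717 um = 7.1700e-05 cm
Step 2: Rs = rho / t = 0.0322 / 7.1700e-05
Step 3: Rs = 449.1 ohm/sq

449.1


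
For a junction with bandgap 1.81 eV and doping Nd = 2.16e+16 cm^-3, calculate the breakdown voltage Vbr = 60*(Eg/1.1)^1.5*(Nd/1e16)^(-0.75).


Step 1: Eg/1.1 = 1.81/1.1 = 1.645455
Step 2: (Eg/1.1)^1.5 = 1.645455^1.5 = 2.110712
Step 3: (Nd/1e16)^(-0.75) = (2.16)^(-0.75) = 0.561254
Step 4: Vbr = 60 * 2.110712 * 0.561254 = 71.1 V

71.1


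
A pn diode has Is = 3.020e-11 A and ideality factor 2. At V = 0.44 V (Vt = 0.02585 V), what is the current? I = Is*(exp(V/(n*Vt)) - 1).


Step 1: V/(n*Vt) = 0.44/(2*0.02585) = 8.5106
Step 2: exp(8.5106) = 4.9671e+03
Step 3: I = 3.020e-11 * (4.9671e+03 - 1) = 1.50e-07 A

1.50e-07


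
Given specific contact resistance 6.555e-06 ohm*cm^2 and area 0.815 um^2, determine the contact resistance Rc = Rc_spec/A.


Step 1: Convert area to cm^2: 0.815 um^2 = 8.1500e-09 cm^2
Step 2: Rc = Rc_spec / A = 6.555e-06 / 8.1500e-09
Step 3: Rc = 8.04e+02 ohms

8.04e+02


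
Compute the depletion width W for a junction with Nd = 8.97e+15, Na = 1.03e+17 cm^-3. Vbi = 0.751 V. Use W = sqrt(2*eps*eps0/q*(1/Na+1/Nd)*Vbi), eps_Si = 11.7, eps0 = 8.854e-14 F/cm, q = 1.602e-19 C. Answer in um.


Step 1: 1/Na + 1/Nd = 1/1.03e+17 + 1/8.97e+15 = 1.21191e-16
Step 2: 2*eps*eps0/q = 2*11.7*8.854e-14/1.602e-19 = 1.293281e+07
Step 3: W^2 = 1.293281e+07 * 1.21191e-16 * 0.751 = 1.17707e-09
Step 4: W = sqrt(1.17707e-09) = 3.431e-05 cm = 0.3431 um

0.3431


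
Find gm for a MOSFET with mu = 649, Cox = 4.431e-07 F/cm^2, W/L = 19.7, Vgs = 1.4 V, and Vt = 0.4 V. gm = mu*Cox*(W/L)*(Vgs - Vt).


Step 1: Vov = Vgs - Vt = 1.4 - 0.4 = 1.0 V
Step 2: gm = mu * Cox * (W/L) * Vov
Step 3: gm = 649 * 4.431e-07 * 19.7 * 1.0 = 5.67e-03 S

5.67e-03


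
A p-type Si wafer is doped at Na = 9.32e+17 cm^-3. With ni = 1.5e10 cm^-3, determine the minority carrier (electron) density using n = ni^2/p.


Step 1: Majority hole concentration p ≈ Na = 9.32e+17 cm^-3
Step 2: n = ni^2 / Na = (1.5e10)^2 / 9.32e+17
Step 3: n = 2.41e+02 cm^-3

2.41e+02


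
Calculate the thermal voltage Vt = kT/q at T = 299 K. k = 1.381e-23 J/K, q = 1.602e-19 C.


Step 1: kT = 1.381e-23 * 299 = 4.12919e-21 J
Step 2: Vt = kT/q = 4.12919e-21 / 1.602e-19
Step 3: Vt = 0.02578 V

0.02578


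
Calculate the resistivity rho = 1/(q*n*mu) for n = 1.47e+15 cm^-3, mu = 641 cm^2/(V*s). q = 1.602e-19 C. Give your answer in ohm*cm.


Step 1: sigma = q * n * mu = 1.602e-19 * 1.47e+15 * 641 = 1.50952e-01 S/cm
Step 2: rho = 1 / sigma = 1 / 1.50952e-01 = 6.625 ohm*cm

6.625


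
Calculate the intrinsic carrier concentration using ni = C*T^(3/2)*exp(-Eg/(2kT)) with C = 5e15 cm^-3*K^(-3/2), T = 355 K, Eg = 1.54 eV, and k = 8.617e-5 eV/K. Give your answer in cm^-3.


Step 1: Compute kT = 8.617e-5 * 355 = 0.03059035 eV
Step 2: Exponent = -Eg/(2kT) = -1.54/(2*0.03059035) = -25.17134
Step 3: T^(3/2) = 355^1.5 = 6688.71
Step 4: ni = 5e15 * 6688.71 * exp(-25.17134) = 3.91e+08 cm^-3

3.91e+08


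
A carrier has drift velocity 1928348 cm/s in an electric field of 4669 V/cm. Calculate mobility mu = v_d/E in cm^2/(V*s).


Step 1: mu = v_d / E
Step 2: mu = 1928348 / 4669
Step 3: mu = 413.01 cm^2/(V*s)

413.01


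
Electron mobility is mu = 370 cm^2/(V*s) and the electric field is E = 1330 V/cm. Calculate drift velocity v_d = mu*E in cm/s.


Step 1: v_d = mu * E
Step 2: v_d = 370 * 1330 = 492100
Step 3: v_d = 4.92e+05 cm/s

4.92e+05


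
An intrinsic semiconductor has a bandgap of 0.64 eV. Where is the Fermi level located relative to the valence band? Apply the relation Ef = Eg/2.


Step 1: For an intrinsic semiconductor, the Fermi level sits at midgap.
Step 2: Ef = Eg / 2 = 0.64 / 2 = 0.32 eV

0.32


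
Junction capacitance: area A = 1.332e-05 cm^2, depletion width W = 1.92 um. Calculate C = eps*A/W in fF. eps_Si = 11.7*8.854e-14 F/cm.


Step 1: eps_Si = 11.7 * 8.854e-14 = 1.035918e-12 F/cm
Step 2: W in cm = 1.92 * 1e-4 = 1.92e-04 cm
Step 3: C = 1.035918e-12 * 1.332e-05 / 1.92e-04 = 7.186681e-14 F
Step 4: C = 71.87 fF

71.87


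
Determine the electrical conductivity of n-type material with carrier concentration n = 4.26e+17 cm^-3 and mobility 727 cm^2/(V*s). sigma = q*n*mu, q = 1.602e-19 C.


Step 1: sigma = q * n * mu
Step 2: sigma = 1.602e-19 * 4.26e+17 * 727
Step 3: sigma = 4.961e+01 S/cm

4.961e+01


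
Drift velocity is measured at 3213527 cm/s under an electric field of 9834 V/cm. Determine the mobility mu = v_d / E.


Step 1: mu = v_d / E
Step 2: mu = 3213527 / 9834
Step 3: mu = 326.78 cm^2/(V*s)

326.78


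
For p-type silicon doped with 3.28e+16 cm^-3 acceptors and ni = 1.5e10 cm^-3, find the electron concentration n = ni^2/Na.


Step 1: Majority hole concentration p ≈ Na = 3.28e+16 cm^-3
Step 2: n = ni^2 / Na = (1.5e10)^2 / 3.28e+16
Step 3: n = 6.86e+03 cm^-3

6.86e+03


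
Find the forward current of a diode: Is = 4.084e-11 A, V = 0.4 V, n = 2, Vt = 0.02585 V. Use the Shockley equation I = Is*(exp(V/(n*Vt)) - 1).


Step 1: V/(n*Vt) = 0.4/(2*0.02585) = 7.7369
Step 2: exp(7.7369) = 2.2914e+03
Step 3: I = 4.084e-11 * (2.2914e+03 - 1) = 9.35e-08 A

9.35e-08


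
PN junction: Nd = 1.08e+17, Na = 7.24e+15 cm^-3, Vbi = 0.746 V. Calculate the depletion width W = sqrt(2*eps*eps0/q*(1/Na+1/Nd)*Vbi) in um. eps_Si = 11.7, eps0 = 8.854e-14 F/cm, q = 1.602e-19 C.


Step 1: 1/Na + 1/Nd = 1/7.24e+15 + 1/1.08e+17 = 1.47381e-16
Step 2: 2*eps*eps0/q = 2*11.7*8.854e-14/1.602e-19 = 1.293281e+07
Step 3: W^2 = 1.293281e+07 * 1.47381e-16 * 0.746 = 1.42191e-09
Step 4: W = sqrt(1.42191e-09) = 3.771e-05 cm = 0.3771 um

0.3771


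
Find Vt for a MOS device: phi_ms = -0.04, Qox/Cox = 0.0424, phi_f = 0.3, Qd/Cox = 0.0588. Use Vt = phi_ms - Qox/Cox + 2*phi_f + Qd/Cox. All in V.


Step 1: Vt = phi_ms - Qox/Cox + 2*phi_f + Qd/Cox
Step 2: Vt = -0.04 - 0.0424 + 2*0.3 + 0.0588
Step 3: Vt = -0.04 - 0.0424 + 0.6 + 0.0588
Step 4: Vt = 0.5764 V

0.5764


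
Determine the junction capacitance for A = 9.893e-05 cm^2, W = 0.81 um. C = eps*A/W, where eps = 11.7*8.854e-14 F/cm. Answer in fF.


Step 1: eps_Si = 11.7 * 8.854e-14 = 1.035918e-12 F/cm
Step 2: W in cm = 0.81 * 1e-4 = 8.10e-05 cm
Step 3: C = 1.035918e-12 * 9.893e-05 / 8.10e-05 = 1.265227e-12 F
Step 4: C = 1265.23 fF

1265.23


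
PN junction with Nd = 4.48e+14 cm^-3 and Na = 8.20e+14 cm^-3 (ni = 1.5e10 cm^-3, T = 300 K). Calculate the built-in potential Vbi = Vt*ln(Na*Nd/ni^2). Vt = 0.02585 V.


Step 1: Compute Na*Nd/ni^2 = 8.20e+14 * 4.48e+14 / (1.5e10)^2 = 1.6327e+09
Step 2: ln(1.6327e+09) = 21.2135
Step 3: Vbi = 0.02585 * 21.2135 = 0.548 V

0.548


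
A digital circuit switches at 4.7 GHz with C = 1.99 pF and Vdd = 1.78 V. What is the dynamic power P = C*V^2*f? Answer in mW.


Step 1: V^2 = 1.78^2 = 3.1684 V^2
Step 2: P = C*V^2*f = 1.99e-12 F * 3.1684 * 4.7e9 Hz
Step 3: P = 2.96340452e-02 W
Step 4: P = 29.634 mW

29.634


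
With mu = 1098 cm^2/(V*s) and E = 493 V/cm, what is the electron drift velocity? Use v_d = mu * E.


Step 1: v_d = mu * E
Step 2: v_d = 1098 * 493 = 541314
Step 3: v_d = 5.41e+05 cm/s

5.41e+05


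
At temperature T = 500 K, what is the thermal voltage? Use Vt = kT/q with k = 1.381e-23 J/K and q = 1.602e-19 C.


Step 1: kT = 1.381e-23 * 500 = 6.905e-21 J
Step 2: Vt = kT/q = 6.905e-21 / 1.602e-19
Step 3: Vt = 0.0431 V

0.0431


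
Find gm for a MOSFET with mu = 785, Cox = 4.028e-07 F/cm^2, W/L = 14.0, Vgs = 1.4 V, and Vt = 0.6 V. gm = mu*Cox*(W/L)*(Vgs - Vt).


Step 1: Vov = Vgs - Vt = 1.4 - 0.6 = 0.8 V
Step 2: gm = mu * Cox * (W/L) * Vov
Step 3: gm = 785 * 4.028e-07 * 14.0 * 0.8 = 3.54e-03 S

3.54e-03


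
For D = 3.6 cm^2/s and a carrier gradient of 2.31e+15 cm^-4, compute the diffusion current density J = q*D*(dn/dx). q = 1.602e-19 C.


Step 1: J = q * D * (dn/dx)
Step 2: J = 1.602e-19 * 3.6 * 2.31e+15
Step 3: J = 1.33e-03 A/cm^2

1.33e-03


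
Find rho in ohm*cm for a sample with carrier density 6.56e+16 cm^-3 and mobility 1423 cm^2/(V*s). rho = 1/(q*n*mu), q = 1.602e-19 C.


Step 1: sigma = q * n * mu = 1.602e-19 * 6.56e+16 * 1423 = 1.49545e+01 S/cm
Step 2: rho = 1 / sigma = 1 / 1.49545e+01 = 0.06687 ohm*cm

0.06687


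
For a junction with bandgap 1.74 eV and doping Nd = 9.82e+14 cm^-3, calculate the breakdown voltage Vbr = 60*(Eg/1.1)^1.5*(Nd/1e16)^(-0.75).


Step 1: Eg/1.1 = 1.74/1.1 = 1.581818
Step 2: (Eg/1.1)^1.5 = 1.581818^1.5 = 1.989458
Step 3: (Nd/1e16)^(-0.75) = (0.0982)^(-0.75) = 5.700545
Step 4: Vbr = 60 * 1.989458 * 5.700545 = 680.5 V

680.5


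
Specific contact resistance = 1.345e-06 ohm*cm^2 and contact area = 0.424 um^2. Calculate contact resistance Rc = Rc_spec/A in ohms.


Step 1: Convert area to cm^2: 0.424 um^2 = 4.2400e-09 cm^2
Step 2: Rc = Rc_spec / A = 1.345e-06 / 4.2400e-09
Step 3: Rc = 3.17e+02 ohms

3.17e+02


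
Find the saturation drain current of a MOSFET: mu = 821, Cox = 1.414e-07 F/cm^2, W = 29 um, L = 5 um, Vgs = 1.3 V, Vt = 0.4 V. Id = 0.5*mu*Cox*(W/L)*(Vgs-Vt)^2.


Step 1: Overdrive voltage Vov = Vgs - Vt = 1.3 - 0.4 = 0.9 V
Step 2: W/L = 29/5 = 5.8
Step 3: Id = 0.5 * 821 * 1.414e-07 * 5.8 * 0.9^2
Step 4: Id = 2.73e-04 A

2.73e-04


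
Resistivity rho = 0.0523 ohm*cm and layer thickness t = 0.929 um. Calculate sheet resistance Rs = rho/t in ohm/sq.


Step 1: Convert thickness to cm: t = 0.929 um = 9.2900e-05 cm
Step 2: Rs = rho / t = 0.0523 / 9.2900e-05
Step 3: Rs = 563.0 ohm/sq

563.0


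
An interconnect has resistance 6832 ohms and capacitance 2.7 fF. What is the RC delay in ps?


Step 1: tau = R * C
Step 2: tau = 6832 * 2.7 fF = 6832 * 2.7e-15 F
Step 3: tau = 1.84464e-11 s = 18.4464 ps

18.4464


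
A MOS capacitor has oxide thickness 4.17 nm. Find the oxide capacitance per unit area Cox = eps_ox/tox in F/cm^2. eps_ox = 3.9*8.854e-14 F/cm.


Step 1: eps_ox = 3.9 * 8.854e-14 = 3.45306e-13 F/cm
Step 2: tox in cm = 4.17 nm * 1e-7 = 4.1700e-07 cm
Step 3: Cox = 3.45306e-13 / 4.1700e-07 = 8.28e-07 F/cm^2

8.28e-07


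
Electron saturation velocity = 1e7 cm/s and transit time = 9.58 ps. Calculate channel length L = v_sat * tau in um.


Step 1: tau in seconds = 9.58 ps * 1e-12 = 9.5800e-12 s
Step 2: L = v_sat * tau = 1e7 * 9.5800e-12 = 9.5800e-05 cm
Step 3: L in um = 9.5800e-05 * 1e4 = 0.958 um

0.958


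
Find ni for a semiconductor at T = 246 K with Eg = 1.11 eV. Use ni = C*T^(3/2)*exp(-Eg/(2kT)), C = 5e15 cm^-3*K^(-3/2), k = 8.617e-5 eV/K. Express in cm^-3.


Step 1: Compute kT = 8.617e-5 * 246 = 0.02119782 eV
Step 2: Exponent = -Eg/(2kT) = -1.11/(2*0.02119782) = -26.18194
Step 3: T^(3/2) = 246^1.5 = 3858.36
Step 4: ni = 5e15 * 3858.36 * exp(-26.18194) = 8.22e+07 cm^-3

8.22e+07


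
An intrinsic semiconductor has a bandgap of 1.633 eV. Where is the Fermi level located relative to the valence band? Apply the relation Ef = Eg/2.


Step 1: For an intrinsic semiconductor, the Fermi level sits at midgap.
Step 2: Ef = Eg / 2 = 1.633 / 2 = 0.8165 eV

0.8165


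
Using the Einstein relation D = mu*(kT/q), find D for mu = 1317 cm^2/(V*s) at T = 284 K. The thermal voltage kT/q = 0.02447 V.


Step 1: D = mu * (kT/q)
Step 2: D = 1317 * 0.02447
Step 3: D = 32.23 cm^2/s

32.23


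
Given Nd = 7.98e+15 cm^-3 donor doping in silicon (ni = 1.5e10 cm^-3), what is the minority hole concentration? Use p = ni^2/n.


Step 1: Since Nd >> ni, n ≈ Nd = 7.98e+15 cm^-3
Step 2: p = ni^2 / n = (1.5e10)^2 / 7.98e+15
Step 3: p = 2.25e20 / 7.98e+15 = 2.82e+04 cm^-3

2.82e+04


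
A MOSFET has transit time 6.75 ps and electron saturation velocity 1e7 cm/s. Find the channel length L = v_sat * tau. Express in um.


Step 1: tau in seconds = 6.75 ps * 1e-12 = 6.7500e-12 s
Step 2: L = v_sat * tau = 1e7 * 6.7500e-12 = 6.7500e-05 cm
Step 3: L in um = 6.7500e-05 * 1e4 = 0.675 um

0.675


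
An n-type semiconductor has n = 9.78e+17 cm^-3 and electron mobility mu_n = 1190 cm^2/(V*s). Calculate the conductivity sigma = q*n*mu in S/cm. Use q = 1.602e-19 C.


Step 1: sigma = q * n * mu
Step 2: sigma = 1.602e-19 * 9.78e+17 * 1190
Step 3: sigma = 1.864e+02 S/cm

1.864e+02


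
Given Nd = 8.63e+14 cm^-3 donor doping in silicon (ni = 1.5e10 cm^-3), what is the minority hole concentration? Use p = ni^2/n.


Step 1: Since Nd >> ni, n ≈ Nd = 8.63e+14 cm^-3
Step 2: p = ni^2 / n = (1.5e10)^2 / 8.63e+14
Step 3: p = 2.25e20 / 8.63e+14 = 2.61e+05 cm^-3

2.61e+05


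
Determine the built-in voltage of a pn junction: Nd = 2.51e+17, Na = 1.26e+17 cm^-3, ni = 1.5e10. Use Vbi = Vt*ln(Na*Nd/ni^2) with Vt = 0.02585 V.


Step 1: Compute Na*Nd/ni^2 = 1.26e+17 * 2.51e+17 / (1.5e10)^2 = 1.4056e+14
Step 2: ln(1.4056e+14) = 32.5767
Step 3: Vbi = 0.02585 * 32.5767 = 0.842 V

0.842


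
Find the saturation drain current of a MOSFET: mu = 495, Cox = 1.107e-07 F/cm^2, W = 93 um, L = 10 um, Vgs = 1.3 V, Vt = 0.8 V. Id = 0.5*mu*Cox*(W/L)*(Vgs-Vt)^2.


Step 1: Overdrive voltage Vov = Vgs - Vt = 1.3 - 0.8 = 0.5 V
Step 2: W/L = 93/10 = 9.3
Step 3: Id = 0.5 * 495 * 1.107e-07 * 9.3 * 0.5^2
Step 4: Id = 6.37e-05 A

6.37e-05


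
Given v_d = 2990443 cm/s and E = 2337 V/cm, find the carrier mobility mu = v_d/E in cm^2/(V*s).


Step 1: mu = v_d / E
Step 2: mu = 2990443 / 2337
Step 3: mu = 1279.61 cm^2/(V*s)

1279.61


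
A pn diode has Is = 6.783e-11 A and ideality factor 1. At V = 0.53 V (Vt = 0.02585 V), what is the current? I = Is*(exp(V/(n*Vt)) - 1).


Step 1: V/(n*Vt) = 0.53/(1*0.02585) = 20.5029
Step 2: exp(20.5029) = 8.0223e+08
Step 3: I = 6.783e-11 * (8.0223e+08 - 1) = 5.44e-02 A

5.44e-02


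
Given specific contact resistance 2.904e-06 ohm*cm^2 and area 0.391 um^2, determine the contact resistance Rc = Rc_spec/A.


Step 1: Convert area to cm^2: 0.391 um^2 = 3.9100e-09 cm^2
Step 2: Rc = Rc_spec / A = 2.904e-06 / 3.9100e-09
Step 3: Rc = 7.43e+02 ohms

7.43e+02


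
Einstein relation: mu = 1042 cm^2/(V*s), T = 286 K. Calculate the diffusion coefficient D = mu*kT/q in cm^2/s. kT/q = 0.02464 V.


Step 1: D = mu * (kT/q)
Step 2: D = 1042 * 0.02464
Step 3: D = 25.67 cm^2/s

25.67


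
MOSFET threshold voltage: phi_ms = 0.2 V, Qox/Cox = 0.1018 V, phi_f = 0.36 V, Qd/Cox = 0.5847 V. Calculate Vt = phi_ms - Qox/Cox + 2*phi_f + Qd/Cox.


Step 1: Vt = phi_ms - Qox/Cox + 2*phi_f + Qd/Cox
Step 2: Vt = 0.2 - 0.1018 + 2*0.36 + 0.5847
Step 3: Vt = 0.2 - 0.1018 + 0.72 + 0.5847
Step 4: Vt = 1.4029 V

1.4029


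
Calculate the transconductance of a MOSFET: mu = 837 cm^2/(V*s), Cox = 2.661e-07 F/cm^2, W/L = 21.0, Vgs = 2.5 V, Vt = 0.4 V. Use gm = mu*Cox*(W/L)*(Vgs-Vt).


Step 1: Vov = Vgs - Vt = 2.5 - 0.4 = 2.1 V
Step 2: gm = mu * Cox * (W/L) * Vov
Step 3: gm = 837 * 2.661e-07 * 21.0 * 2.1 = 9.82e-03 S

9.82e-03


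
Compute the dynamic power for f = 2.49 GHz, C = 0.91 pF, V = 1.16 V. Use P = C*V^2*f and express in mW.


Step 1: V^2 = 1.16^2 = 1.3456 V^2
Step 2: P = C*V^2*f = 0.91e-12 F * 1.3456 * 2.49e9 Hz
Step 3: P = 3.04899504e-03 W
Step 4: P = 3.049 mW

3.049


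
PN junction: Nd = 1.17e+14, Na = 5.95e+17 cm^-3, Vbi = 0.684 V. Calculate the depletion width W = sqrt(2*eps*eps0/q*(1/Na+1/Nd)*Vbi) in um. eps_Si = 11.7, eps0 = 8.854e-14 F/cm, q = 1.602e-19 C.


Step 1: 1/Na + 1/Nd = 1/5.95e+17 + 1/1.17e+14 = 8.54869e-15
Step 2: 2*eps*eps0/q = 2*11.7*8.854e-14/1.602e-19 = 1.293281e+07
Step 3: W^2 = 1.293281e+07 * 8.54869e-15 * 0.684 = 7.56221e-08
Step 4: W = sqrt(7.56221e-08) = 2.750e-04 cm = 2.75 um

2.75


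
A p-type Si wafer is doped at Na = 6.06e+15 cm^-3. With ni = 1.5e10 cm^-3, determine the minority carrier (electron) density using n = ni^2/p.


Step 1: Majority hole concentration p ≈ Na = 6.06e+15 cm^-3
Step 2: n = ni^2 / Na = (1.5e10)^2 / 6.06e+15
Step 3: n = 3.71e+04 cm^-3

3.71e+04


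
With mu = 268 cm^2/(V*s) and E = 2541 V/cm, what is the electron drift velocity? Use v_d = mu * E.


Step 1: v_d = mu * E
Step 2: v_d = 268 * 2541 = 680988
Step 3: v_d = 6.81e+05 cm/s

6.81e+05


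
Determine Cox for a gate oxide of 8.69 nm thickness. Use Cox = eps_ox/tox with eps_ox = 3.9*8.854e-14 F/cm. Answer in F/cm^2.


Step 1: eps_ox = 3.9 * 8.854e-14 = 3.45306e-13 F/cm
Step 2: tox in cm = 8.69 nm * 1e-7 = 8.6900e-07 cm
Step 3: Cox = 3.45306e-13 / 8.6900e-07 = 3.97e-07 F/cm^2

3.97e-07


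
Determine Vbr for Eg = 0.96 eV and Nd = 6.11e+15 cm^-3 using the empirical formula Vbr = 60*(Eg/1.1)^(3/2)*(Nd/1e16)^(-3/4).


Step 1: Eg/1.1 = 0.96/1.1 = 0.872727
Step 2: (Eg/1.1)^1.5 = 0.872727^1.5 = 0.815300
Step 3: (Nd/1e16)^(-0.75) = (0.611)^(-0.75) = 1.447002
Step 4: Vbr = 60 * 0.815300 * 1.447002 = 70.8 V

70.8


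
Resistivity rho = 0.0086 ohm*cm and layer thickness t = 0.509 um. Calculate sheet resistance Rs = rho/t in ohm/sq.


Step 1: Convert thickness to cm: t = 0.509 um = 5.0900e-05 cm
Step 2: Rs = rho / t = 0.0086 / 5.0900e-05
Step 3: Rs = 169.0 ohm/sq

169.0


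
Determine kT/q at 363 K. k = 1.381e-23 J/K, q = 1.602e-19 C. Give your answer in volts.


Step 1: kT = 1.381e-23 * 363 = 5.01303e-21 J
Step 2: Vt = kT/q = 5.01303e-21 / 1.602e-19
Step 3: Vt = 0.03129 V

0.03129


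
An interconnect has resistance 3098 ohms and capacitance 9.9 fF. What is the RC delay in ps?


Step 1: tau = R * C
Step 2: tau = 3098 * 9.9 fF = 3098 * 9.9e-15 F
Step 3: tau = 3.06702e-11 s = 30.6702 ps

30.6702


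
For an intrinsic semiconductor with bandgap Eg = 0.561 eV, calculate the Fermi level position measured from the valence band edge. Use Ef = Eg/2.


Step 1: For an intrinsic semiconductor, the Fermi level sits at midgap.
Step 2: Ef = Eg / 2 = 0.561 / 2 = 0.2805 eV

0.2805


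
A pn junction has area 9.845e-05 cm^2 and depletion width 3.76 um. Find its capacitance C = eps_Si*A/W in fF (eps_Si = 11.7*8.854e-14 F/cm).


Step 1: eps_Si = 11.7 * 8.854e-14 = 1.035918e-12 F/cm
Step 2: W in cm = 3.76 * 1e-4 = 3.76e-04 cm
Step 3: C = 1.035918e-12 * 9.845e-05 / 3.76e-04 = 2.712397e-13 F
Step 4: C = 271.24 fF

271.24


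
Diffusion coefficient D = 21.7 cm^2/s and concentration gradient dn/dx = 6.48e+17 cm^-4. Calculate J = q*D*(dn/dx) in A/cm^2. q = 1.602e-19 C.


Step 1: J = q * D * (dn/dx)
Step 2: J = 1.602e-19 * 21.7 * 6.48e+17
Step 3: J = 2.25e+00 A/cm^2

2.25e+00


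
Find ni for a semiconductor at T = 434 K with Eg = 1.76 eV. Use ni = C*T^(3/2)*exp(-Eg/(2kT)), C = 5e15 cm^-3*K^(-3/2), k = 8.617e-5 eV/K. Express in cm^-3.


Step 1: Compute kT = 8.617e-5 * 434 = 0.03739778 eV
Step 2: Exponent = -Eg/(2kT) = -1.76/(2*0.03739778) = -23.53081
Step 3: T^(3/2) = 434^1.5 = 9041.38
Step 4: ni = 5e15 * 9041.38 * exp(-23.53081) = 2.73e+09 cm^-3

2.73e+09


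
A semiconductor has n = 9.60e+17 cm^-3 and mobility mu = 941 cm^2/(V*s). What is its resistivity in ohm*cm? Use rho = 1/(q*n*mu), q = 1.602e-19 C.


Step 1: sigma = q * n * mu = 1.602e-19 * 9.60e+17 * 941 = 1.44718e+02 S/cm
Step 2: rho = 1 / sigma = 1 / 1.44718e+02 = 0.00691 ohm*cm

0.00691


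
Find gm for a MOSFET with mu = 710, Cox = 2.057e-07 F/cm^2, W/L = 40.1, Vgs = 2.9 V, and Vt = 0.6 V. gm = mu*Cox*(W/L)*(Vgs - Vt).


Step 1: Vov = Vgs - Vt = 2.9 - 0.6 = 2.3 V
Step 2: gm = mu * Cox * (W/L) * Vov
Step 3: gm = 710 * 2.057e-07 * 40.1 * 2.3 = 1.35e-02 S

1.35e-02


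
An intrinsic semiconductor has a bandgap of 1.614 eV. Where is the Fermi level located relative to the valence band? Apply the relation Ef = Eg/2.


Step 1: For an intrinsic semiconductor, the Fermi level sits at midgap.
Step 2: Ef = Eg / 2 = 1.614 / 2 = 0.807 eV

0.807


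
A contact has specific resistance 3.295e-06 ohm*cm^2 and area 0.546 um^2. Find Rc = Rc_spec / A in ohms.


Step 1: Convert area to cm^2: 0.546 um^2 = 5.4600e-09 cm^2
Step 2: Rc = Rc_spec / A = 3.295e-06 / 5.4600e-09
Step 3: Rc = 6.03e+02 ohms

6.03e+02


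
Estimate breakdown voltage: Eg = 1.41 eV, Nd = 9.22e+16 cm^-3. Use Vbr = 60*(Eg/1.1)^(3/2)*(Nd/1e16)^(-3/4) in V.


Step 1: Eg/1.1 = 1.41/1.1 = 1.281818
Step 2: (Eg/1.1)^1.5 = 1.281818^1.5 = 1.451241
Step 3: (Nd/1e16)^(-0.75) = (9.22)^(-0.75) = 0.188996
Step 4: Vbr = 60 * 1.451241 * 0.188996 = 16.5 V

16.5


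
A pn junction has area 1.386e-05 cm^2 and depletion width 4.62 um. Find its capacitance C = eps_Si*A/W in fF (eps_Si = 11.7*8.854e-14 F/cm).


Step 1: eps_Si = 11.7 * 8.854e-14 = 1.035918e-12 F/cm
Step 2: W in cm = 4.62 * 1e-4 = 4.62e-04 cm
Step 3: C = 1.035918e-12 * 1.386e-05 / 4.62e-04 = 3.107754e-14 F
Step 4: C = 31.08 fF

31.08


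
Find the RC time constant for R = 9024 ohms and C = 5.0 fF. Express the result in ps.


Step 1: tau = R * C
Step 2: tau = 9024 * 5.0 fF = 9024 * 5.0e-15 F
Step 3: tau = 4.512e-11 s = 45.12 ps

45.12


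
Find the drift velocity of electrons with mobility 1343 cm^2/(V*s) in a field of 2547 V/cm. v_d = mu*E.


Step 1: v_d = mu * E
Step 2: v_d = 1343 * 2547 = 3420621
Step 3: v_d = 3.42e+06 cm/s

3.42e+06


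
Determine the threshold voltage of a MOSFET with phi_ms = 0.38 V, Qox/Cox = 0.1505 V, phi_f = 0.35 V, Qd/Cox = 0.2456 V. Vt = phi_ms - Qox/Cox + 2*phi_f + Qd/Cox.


Step 1: Vt = phi_ms - Qox/Cox + 2*phi_f + Qd/Cox
Step 2: Vt = 0.38 - 0.1505 + 2*0.35 + 0.2456
Step 3: Vt = 0.38 - 0.1505 + 0.7 + 0.2456
Step 4: Vt = 1.1751 V

1.1751


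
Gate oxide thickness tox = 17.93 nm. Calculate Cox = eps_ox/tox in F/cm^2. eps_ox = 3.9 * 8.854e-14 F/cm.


Step 1: eps_ox = 3.9 * 8.854e-14 = 3.45306e-13 F/cm
Step 2: tox in cm = 17.93 nm * 1e-7 = 1.7930e-06 cm
Step 3: Cox = 3.45306e-13 / 1.7930e-06 = 1.93e-07 F/cm^2

1.93e-07
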